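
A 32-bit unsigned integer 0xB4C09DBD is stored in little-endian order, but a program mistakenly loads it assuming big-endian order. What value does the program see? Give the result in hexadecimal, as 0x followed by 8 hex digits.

Stored little-endian, the bytes at ascending addresses are BD 9D C0 B4.
Read back as big-endian, the last byte is least significant, giving 0xBD9DC0B4.

0xBD9DC0B4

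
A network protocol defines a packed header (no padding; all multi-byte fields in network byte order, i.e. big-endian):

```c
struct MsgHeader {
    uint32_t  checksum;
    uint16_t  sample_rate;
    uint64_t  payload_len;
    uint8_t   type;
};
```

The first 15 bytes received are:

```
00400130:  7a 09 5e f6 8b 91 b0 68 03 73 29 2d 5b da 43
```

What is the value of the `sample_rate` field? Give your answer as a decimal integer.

`sample_rate` follows `checksum` (4 bytes), so it starts at byte offset 4 and occupies 2 bytes.
Bytes at offsets 4..5: 8B 91.
Big-endian: lowest address holds the most-significant byte.
The bytes are already most-significant first: 0x8B91.
0x8B91 = 35729.

35729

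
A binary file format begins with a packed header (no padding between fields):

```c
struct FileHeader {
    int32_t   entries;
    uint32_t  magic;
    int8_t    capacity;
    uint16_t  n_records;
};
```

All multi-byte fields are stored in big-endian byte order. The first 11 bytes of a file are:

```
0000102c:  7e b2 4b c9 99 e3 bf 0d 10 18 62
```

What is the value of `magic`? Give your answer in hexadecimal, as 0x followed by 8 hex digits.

`magic` follows `entries` (4 bytes), so it starts at byte offset 4 and occupies 4 bytes.
Bytes at offsets 4..7: 99 E3 BF 0D.
In big-endian order the high byte comes first in memory.
The bytes are already most-significant first: 0x99E3BF0D.

0x99E3BF0D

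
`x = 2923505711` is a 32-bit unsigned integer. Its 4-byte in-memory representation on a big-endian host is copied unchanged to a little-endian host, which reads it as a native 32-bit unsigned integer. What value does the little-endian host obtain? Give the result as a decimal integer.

791167406

2923505711 in 32-bit hexadecimal is 0xAE41282F.
Stored big-endian, the bytes at ascending addresses are AE 41 28 2F.
Read back as little-endian, the first byte is least significant, giving 0x2F2841AE.
0x2F2841AE = 791167406.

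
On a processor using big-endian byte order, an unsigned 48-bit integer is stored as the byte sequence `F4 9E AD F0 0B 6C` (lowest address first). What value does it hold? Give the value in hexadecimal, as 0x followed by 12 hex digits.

0xF49EADF00B6C

Big-endian: lowest address holds the most-significant byte.
The bytes are already most-significant first: 0xF49EADF00B6C.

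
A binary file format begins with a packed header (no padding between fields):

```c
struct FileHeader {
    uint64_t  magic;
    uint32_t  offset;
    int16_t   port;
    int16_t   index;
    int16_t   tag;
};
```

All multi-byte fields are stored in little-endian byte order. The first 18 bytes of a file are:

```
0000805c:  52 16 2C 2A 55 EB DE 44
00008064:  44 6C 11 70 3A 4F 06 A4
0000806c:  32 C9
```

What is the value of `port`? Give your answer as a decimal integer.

20282

`port` follows `magic` (8 B), `offset` (4 B), so it starts at offset 8 + 4 = 12 and occupies 2 bytes.
Bytes at offsets 12..13: 3A 4F.
In little-endian order the low byte comes first in memory.
Reassemble most-significant byte first: 4F 3A → 0x4F3A.
0x4F3A = 20282.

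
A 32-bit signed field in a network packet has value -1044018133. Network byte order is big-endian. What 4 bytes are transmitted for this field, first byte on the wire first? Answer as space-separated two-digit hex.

C1 C5 8C 2B

Two's complement of -1044018133 in 32 bits: 1044018133 = 0x3E3A73D5; invert → 0xC1C58C2A; add 1 → 0xC1C58C2B.
Split into bytes (most-significant first): C1 C5 8C 2B.
In big-endian order the high byte comes first in memory.
So the memory order matches the most-significant-first order: C1 C5 8C 2B.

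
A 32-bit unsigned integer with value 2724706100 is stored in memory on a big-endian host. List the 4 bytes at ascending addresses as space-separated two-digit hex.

2724706100 in hexadecimal, padded to 32 bits, is 0xA267B734.
Split into bytes (most-significant first): A2 67 B7 34.
In big-endian order the high byte comes first in memory.
So the memory order matches the most-significant-first order: A2 67 B7 34.

A2 67 B7 34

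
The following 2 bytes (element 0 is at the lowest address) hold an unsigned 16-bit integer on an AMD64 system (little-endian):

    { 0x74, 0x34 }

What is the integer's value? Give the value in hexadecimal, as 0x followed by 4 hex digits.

0x3474

Little-endian: lowest address holds the least-significant byte.
Reassemble most-significant byte first: 34 74 → 0x3474.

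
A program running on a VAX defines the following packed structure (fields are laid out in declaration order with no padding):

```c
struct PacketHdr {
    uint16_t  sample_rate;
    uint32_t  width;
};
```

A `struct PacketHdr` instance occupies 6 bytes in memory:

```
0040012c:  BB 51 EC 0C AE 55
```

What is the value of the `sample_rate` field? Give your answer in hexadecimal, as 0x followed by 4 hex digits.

`sample_rate` is the first field, at byte offset 0, occupying 2 bytes.
Bytes at offsets 0..1: BB 51.
Little-endian stores the least-significant byte at the lowest address.
Reassemble most-significant byte first: 51 BB → 0x51BB.

0x51BB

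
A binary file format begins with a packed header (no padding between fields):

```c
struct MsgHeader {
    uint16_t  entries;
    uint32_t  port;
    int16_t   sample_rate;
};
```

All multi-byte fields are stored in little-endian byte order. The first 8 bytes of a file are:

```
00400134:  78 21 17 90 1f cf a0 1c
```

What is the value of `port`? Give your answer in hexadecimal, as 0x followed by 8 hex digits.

`port` follows `entries` (2 bytes), so it starts at byte offset 2 and occupies 4 bytes.
Bytes at offsets 2..5: 17 90 1F CF.
Little-endian: lowest address holds the least-significant byte.
Reassemble most-significant byte first: CF 1F 90 17 → 0xCF1F9017.

0xCF1F9017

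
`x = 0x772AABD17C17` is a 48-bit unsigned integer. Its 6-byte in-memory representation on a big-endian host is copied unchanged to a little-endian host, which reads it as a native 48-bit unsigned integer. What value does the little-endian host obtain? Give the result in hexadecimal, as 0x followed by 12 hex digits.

0x177CD1AB2A77

Stored big-endian, the bytes at ascending addresses are 77 2A AB D1 7C 17.
Read back as little-endian, the first byte is least significant, giving 0x177CD1AB2A77.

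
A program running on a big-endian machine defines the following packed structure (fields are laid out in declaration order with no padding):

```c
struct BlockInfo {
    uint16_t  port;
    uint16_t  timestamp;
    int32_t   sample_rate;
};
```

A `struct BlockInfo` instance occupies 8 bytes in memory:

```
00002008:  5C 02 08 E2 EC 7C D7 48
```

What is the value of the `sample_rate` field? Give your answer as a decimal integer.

-327362744

`sample_rate` follows `port` (2 B), `timestamp` (2 B), so it starts at offset 2 + 2 = 4 and occupies 4 bytes.
Bytes at offsets 4..7: EC 7C D7 48.
Big-endian stores the most-significant byte at the lowest address.
The bytes are already most-significant first: 0xEC7CD748.
Top bit is set, so as a signed 32-bit value this is 0xEC7CD748 − 2^32 = -327362744.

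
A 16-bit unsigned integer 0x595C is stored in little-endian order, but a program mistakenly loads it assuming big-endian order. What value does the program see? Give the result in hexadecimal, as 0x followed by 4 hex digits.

0x5C59

Stored little-endian, the bytes at ascending addresses are 5C 59.
Read back as big-endian, the last byte is least significant, giving 0x5C59.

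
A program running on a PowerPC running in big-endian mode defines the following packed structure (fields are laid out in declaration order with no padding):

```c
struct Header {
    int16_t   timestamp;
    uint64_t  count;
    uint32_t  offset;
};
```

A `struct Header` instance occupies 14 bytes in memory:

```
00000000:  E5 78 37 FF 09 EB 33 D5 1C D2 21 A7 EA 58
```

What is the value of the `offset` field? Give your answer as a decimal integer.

564652632

`offset` follows `timestamp` (2 B), `count` (8 B), so it starts at offset 2 + 8 = 10 and occupies 4 bytes.
Bytes at offsets 10..13: 21 A7 EA 58.
Big-endian stores the most-significant byte at the lowest address.
The bytes are already most-significant first: 0x21A7EA58.
0x21A7EA58 = 564652632.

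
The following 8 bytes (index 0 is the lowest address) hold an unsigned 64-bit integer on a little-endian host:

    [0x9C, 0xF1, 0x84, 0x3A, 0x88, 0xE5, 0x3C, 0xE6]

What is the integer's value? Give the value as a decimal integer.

16590387500586168732

In little-endian order the low byte comes first in memory.
Reassemble most-significant byte first: E6 3C E5 88 3A 84 F1 9C → 0xE63CE5883A84F19C.
0xE63CE5883A84F19C = 16590387500586168732.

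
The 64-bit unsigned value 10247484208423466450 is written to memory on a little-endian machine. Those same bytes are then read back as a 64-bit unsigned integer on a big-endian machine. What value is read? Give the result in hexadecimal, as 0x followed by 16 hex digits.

10247484208423466450 in 64-bit hexadecimal is 0x8E366098148175D2.
Stored little-endian, the bytes at ascending addresses are D2 75 81 14 98 60 36 8E.
Read back as big-endian, the last byte is least significant, giving 0xD27581149860368E.

0xD27581149860368E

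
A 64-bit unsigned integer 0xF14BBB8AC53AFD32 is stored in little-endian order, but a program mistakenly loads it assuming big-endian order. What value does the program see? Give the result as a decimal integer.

3674157491114691569

Stored little-endian, the bytes at ascending addresses are 32 FD 3A C5 8A BB 4B F1.
Read back as big-endian, the last byte is least significant, giving 0x32FD3AC58ABB4BF1.
0x32FD3AC58ABB4BF1 = 3674157491114691569.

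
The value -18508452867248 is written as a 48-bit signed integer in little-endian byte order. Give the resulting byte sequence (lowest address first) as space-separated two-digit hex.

50 D3 3D AA 2A EF

Two's complement of -18508452867248 in 48 bits: 18508452867248 = 0x10D555C22CB0; invert → 0xEF2AAA3DD34F; add 1 → 0xEF2AAA3DD350.
Split into bytes (most-significant first): EF 2A AA 3D D3 50.
In little-endian order the low byte comes first in memory.
So at ascending addresses the bytes are 50 D3 3D AA 2A EF.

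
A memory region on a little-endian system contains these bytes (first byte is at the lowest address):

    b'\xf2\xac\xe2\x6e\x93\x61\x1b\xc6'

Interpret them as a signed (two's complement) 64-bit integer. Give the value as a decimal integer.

Little-endian stores the least-significant byte at the lowest address.
Reassemble most-significant byte first: C6 1B 61 93 6E E2 AC F2 → 0xC61B61936EE2ACF2.
Top bit is set, so as a signed 64-bit value this is 0xC61B61936EE2ACF2 − 2^64 = -4171633343980196622.

-4171633343980196622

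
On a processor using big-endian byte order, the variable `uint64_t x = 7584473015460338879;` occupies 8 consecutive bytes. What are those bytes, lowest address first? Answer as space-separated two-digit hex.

7584473015460338879 in hexadecimal, padded to 64 bits, is 0x69417605F70C9CBF.
Split into bytes (most-significant first): 69 41 76 05 F7 0C 9C BF.
Big-endian: lowest address holds the most-significant byte.
So the memory order matches the most-significant-first order: 69 41 76 05 F7 0C 9C BF.

69 41 76 05 F7 0C 9C BF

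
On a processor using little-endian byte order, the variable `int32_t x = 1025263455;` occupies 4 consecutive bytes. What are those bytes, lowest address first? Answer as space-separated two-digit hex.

5F 47 1C 3D

1025263455 in hexadecimal, padded to 32 bits, is 0x3D1C475F.
Split into bytes (most-significant first): 3D 1C 47 5F.
In little-endian order the low byte comes first in memory.
So at ascending addresses the bytes are 5F 47 1C 3D.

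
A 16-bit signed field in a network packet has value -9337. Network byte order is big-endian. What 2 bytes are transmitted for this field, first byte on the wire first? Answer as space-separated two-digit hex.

Two's complement of -9337 in 16 bits: 9337 = 0x2479; invert → 0xDB86; add 1 → 0xDB87.
Split into bytes (most-significant first): DB 87.
Big-endian: lowest address holds the most-significant byte.
So the memory order matches the most-significant-first order: DB 87.

DB 87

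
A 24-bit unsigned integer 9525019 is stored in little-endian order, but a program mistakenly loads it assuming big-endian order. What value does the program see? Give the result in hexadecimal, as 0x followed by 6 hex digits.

0x1B5791

9525019 in 24-bit hexadecimal is 0x91571B.
Stored little-endian, the bytes at ascending addresses are 1B 57 91.
Read back as big-endian, the last byte is least significant, giving 0x1B5791.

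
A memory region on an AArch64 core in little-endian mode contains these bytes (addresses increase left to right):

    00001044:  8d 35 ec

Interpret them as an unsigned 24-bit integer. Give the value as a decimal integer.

15480205

Little-endian: lowest address holds the least-significant byte.
Reassemble most-significant byte first: EC 35 8D → 0xEC358D.
0xEC358D = 15480205.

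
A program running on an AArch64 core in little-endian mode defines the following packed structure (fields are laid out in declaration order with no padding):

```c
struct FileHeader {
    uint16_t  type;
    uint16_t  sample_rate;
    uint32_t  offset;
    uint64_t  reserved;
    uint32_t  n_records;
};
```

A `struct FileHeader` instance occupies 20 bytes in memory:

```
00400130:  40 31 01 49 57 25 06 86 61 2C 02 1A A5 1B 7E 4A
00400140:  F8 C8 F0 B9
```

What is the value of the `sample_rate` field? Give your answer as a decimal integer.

18689

`sample_rate` follows `type` (2 bytes), so it starts at byte offset 2 and occupies 2 bytes.
Bytes at offsets 2..3: 01 49.
Little-endian stores the least-significant byte at the lowest address.
Reassemble most-significant byte first: 49 01 → 0x4901.
0x4901 = 18689.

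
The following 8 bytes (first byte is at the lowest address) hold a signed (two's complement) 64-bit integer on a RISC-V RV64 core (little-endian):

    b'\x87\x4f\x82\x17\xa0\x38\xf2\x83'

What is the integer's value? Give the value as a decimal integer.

Little-endian: lowest address holds the least-significant byte.
Reassemble most-significant byte first: 83 F2 38 A0 17 82 4F 87 → 0x83F238A017824F87.
Top bit is set, so as a signed 64-bit value this is 0x83F238A017824F87 − 2^64 = -8939020050136674425.

-8939020050136674425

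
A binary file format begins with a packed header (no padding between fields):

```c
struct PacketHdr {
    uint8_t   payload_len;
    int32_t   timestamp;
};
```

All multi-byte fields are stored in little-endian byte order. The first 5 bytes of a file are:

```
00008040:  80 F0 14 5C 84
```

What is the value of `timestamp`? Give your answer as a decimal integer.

-2074340112

`timestamp` follows `payload_len` (1 byte), so it starts at byte offset 1 and occupies 4 bytes.
Bytes at offsets 1..4: F0 14 5C 84.
Little-endian stores the least-significant byte at the lowest address.
Reassemble most-significant byte first: 84 5C 14 F0 → 0x845C14F0.
Top bit is set, so as a signed 32-bit value this is 0x845C14F0 − 2^32 = -2074340112.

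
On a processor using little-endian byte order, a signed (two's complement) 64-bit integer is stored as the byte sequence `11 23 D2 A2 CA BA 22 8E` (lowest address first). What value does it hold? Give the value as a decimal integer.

-8204790191637781743

In little-endian order the low byte comes first in memory.
Reassemble most-significant byte first: 8E 22 BA CA A2 D2 23 11 → 0x8E22BACAA2D22311.
Top bit is set, so as a signed 64-bit value this is 0x8E22BACAA2D22311 − 2^64 = -8204790191637781743.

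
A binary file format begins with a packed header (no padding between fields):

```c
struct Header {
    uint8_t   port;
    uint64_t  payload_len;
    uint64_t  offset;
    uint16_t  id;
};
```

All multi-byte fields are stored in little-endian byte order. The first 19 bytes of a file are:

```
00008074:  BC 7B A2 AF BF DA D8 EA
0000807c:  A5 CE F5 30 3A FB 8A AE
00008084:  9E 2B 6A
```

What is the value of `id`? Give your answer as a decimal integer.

`id` follows `port` (1 B), `payload_len` (8 B), `offset` (8 B), so it starts at offset 1 + 8 + 8 = 17 and occupies 2 bytes.
Bytes at offsets 17..18: 2B 6A.
In little-endian order the low byte comes first in memory.
Reassemble most-significant byte first: 6A 2B → 0x6A2B.
0x6A2B = 27179.

27179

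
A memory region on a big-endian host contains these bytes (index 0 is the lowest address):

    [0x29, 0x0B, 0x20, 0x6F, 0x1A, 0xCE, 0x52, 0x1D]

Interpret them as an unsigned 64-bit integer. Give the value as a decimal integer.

2957493241862050333

In big-endian order the high byte comes first in memory.
The bytes are already most-significant first: 0x290B206F1ACE521D.
0x290B206F1ACE521D = 2957493241862050333.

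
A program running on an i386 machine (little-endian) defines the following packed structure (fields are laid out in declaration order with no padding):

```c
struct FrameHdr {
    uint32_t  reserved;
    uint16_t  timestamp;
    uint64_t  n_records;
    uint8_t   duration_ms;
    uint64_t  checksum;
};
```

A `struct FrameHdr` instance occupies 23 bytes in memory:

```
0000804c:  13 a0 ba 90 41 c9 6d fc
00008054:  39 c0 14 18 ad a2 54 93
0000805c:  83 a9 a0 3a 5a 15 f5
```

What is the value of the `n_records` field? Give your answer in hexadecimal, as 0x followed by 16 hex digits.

`n_records` follows `reserved` (4 B), `timestamp` (2 B), so it starts at offset 4 + 2 = 6 and occupies 8 bytes.
Bytes at offsets 6..13: 6D FC 39 C0 14 18 AD A2.
Little-endian stores the least-significant byte at the lowest address.
Reassemble most-significant byte first: A2 AD 18 14 C0 39 FC 6D → 0xA2AD1814C039FC6D.

0xA2AD1814C039FC6D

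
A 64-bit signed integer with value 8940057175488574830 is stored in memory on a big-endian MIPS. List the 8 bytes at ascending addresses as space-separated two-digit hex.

8940057175488574830 in hexadecimal, padded to 64 bits, is 0x7C1176A278ADB56E.
Split into bytes (most-significant first): 7C 11 76 A2 78 AD B5 6E.
Big-endian stores the most-significant byte at the lowest address.
So the memory order matches the most-significant-first order: 7C 11 76 A2 78 AD B5 6E.

7C 11 76 A2 78 AD B5 6E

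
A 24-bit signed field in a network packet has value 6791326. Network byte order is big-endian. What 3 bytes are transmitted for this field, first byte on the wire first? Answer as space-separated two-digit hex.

6791326 in hexadecimal, padded to 24 bits, is 0x67A09E.
Split into bytes (most-significant first): 67 A0 9E.
Big-endian stores the most-significant byte at the lowest address.
So the memory order matches the most-significant-first order: 67 A0 9E.

67 A0 9E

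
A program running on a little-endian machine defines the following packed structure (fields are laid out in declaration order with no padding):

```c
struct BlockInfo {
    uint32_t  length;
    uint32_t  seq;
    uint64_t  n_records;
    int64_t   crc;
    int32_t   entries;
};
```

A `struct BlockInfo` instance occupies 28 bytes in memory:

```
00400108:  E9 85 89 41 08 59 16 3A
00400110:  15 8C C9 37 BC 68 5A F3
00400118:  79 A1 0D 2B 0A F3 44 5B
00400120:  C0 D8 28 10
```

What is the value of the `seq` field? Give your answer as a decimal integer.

`seq` follows `length` (4 bytes), so it starts at byte offset 4 and occupies 4 bytes.
Bytes at offsets 4..7: 08 59 16 3A.
In little-endian order the low byte comes first in memory.
Reassemble most-significant byte first: 3A 16 59 08 → 0x3A165908.
0x3A165908 = 974543112.

974543112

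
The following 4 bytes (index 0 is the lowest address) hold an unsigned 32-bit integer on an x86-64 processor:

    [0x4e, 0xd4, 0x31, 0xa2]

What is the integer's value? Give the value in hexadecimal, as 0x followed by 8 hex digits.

Little-endian: lowest address holds the least-significant byte.
Reassemble most-significant byte first: A2 31 D4 4E → 0xA231D44E.

0xA231D44E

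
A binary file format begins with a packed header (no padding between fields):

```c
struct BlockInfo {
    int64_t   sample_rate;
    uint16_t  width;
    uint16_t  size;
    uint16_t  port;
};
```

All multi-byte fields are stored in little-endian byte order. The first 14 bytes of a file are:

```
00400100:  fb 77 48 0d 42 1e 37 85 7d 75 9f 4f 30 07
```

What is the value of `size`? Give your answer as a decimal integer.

`size` follows `sample_rate` (8 B), `width` (2 B), so it starts at offset 8 + 2 = 10 and occupies 2 bytes.
Bytes at offsets 10..11: 9F 4F.
In little-endian order the low byte comes first in memory.
Reassemble most-significant byte first: 4F 9F → 0x4F9F.
0x4F9F = 20383.

20383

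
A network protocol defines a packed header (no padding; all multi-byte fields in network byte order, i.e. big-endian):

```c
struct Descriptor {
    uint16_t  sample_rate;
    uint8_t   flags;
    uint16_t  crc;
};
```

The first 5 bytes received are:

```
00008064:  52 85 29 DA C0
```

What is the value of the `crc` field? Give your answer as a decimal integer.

`crc` follows `sample_rate` (2 B), `flags` (1 B), so it starts at offset 2 + 1 = 3 and occupies 2 bytes.
Bytes at offsets 3..4: DA C0.
Big-endian: lowest address holds the most-significant byte.
The bytes are already most-significant first: 0xDAC0.
0xDAC0 = 56000.

56000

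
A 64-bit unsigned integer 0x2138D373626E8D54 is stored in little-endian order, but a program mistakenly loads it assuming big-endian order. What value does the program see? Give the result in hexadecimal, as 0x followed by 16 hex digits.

Stored little-endian, the bytes at ascending addresses are 54 8D 6E 62 73 D3 38 21.
Read back as big-endian, the last byte is least significant, giving 0x548D6E6273D33821.

0x548D6E6273D33821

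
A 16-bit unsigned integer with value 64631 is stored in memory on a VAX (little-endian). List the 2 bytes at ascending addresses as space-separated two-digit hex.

77 FC

64631 in hexadecimal, padded to 16 bits, is 0xFC77.
Split into bytes (most-significant first): FC 77.
Little-endian: lowest address holds the least-significant byte.
So at ascending addresses the bytes are 77 FC.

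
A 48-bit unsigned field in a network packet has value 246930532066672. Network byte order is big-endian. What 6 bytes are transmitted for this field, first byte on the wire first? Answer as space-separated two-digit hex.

E0 94 FE A5 E5 70

246930532066672 in hexadecimal, padded to 48 bits, is 0xE094FEA5E570.
Split into bytes (most-significant first): E0 94 FE A5 E5 70.
Big-endian: lowest address holds the most-significant byte.
So the memory order matches the most-significant-first order: E0 94 FE A5 E5 70.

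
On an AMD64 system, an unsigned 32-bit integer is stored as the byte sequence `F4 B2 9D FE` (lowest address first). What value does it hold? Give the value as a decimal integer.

Little-endian stores the least-significant byte at the lowest address.
Reassemble most-significant byte first: FE 9D B2 F4 → 0xFE9DB2F4.
0xFE9DB2F4 = 4271747828.

4271747828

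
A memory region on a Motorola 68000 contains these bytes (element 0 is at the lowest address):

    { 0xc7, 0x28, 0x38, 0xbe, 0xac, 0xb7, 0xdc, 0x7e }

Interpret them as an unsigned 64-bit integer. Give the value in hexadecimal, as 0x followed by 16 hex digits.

0xC72838BEACB7DC7E

Big-endian: lowest address holds the most-significant byte.
The bytes are already most-significant first: 0xC72838BEACB7DC7E.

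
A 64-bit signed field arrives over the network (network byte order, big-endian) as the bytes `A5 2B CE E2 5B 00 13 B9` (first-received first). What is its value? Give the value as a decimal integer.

-6544910161868221511

Big-endian: lowest address holds the most-significant byte.
The bytes are already most-significant first: 0xA52BCEE25B0013B9.
Top bit is set, so as a signed 64-bit value this is 0xA52BCEE25B0013B9 − 2^64 = -6544910161868221511.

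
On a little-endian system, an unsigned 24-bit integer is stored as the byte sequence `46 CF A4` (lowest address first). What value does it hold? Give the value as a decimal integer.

10800966

Little-endian stores the least-significant byte at the lowest address.
Reassemble most-significant byte first: A4 CF 46 → 0xA4CF46.
0xA4CF46 = 10800966.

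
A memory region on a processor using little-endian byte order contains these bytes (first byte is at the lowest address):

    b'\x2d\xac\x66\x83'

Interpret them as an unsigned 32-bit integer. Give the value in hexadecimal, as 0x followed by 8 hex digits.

0x8366AC2D

Little-endian stores the least-significant byte at the lowest address.
Reassemble most-significant byte first: 83 66 AC 2D → 0x8366AC2D.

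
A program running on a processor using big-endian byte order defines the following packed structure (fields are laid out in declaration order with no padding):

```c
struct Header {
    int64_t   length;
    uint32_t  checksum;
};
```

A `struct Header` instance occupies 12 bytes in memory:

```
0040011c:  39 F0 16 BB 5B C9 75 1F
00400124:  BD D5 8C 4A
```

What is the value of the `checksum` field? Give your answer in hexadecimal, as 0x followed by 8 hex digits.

0xBDD58C4A

`checksum` follows `length` (8 bytes), so it starts at byte offset 8 and occupies 4 bytes.
Bytes at offsets 8..11: BD D5 8C 4A.
Big-endian: lowest address holds the most-significant byte.
The bytes are already most-significant first: 0xBDD58C4A.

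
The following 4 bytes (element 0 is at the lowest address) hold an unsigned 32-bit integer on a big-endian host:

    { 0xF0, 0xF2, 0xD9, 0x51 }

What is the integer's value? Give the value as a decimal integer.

In big-endian order the high byte comes first in memory.
The bytes are already most-significant first: 0xF0F2D951.
0xF0F2D951 = 4042447185.

4042447185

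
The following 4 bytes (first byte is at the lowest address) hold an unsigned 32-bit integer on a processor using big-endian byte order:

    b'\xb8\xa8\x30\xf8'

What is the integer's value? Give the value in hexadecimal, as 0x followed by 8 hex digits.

Big-endian stores the most-significant byte at the lowest address.
The bytes are already most-significant first: 0xB8A830F8.

0xB8A830F8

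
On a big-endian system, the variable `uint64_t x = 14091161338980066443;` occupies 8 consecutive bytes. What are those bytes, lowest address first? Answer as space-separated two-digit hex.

C3 8D DC 94 62 9F E4 8B

14091161338980066443 in hexadecimal, padded to 64 bits, is 0xC38DDC94629FE48B.
Split into bytes (most-significant first): C3 8D DC 94 62 9F E4 8B.
Big-endian: lowest address holds the most-significant byte.
So the memory order matches the most-significant-first order: C3 8D DC 94 62 9F E4 8B.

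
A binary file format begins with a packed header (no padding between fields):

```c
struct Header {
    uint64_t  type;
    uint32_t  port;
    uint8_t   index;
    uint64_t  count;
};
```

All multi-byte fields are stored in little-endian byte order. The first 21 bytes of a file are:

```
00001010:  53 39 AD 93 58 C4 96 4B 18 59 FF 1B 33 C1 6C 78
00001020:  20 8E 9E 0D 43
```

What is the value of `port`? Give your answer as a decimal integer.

469719320

`port` follows `type` (8 bytes), so it starts at byte offset 8 and occupies 4 bytes.
Bytes at offsets 8..11: 18 59 FF 1B.
In little-endian order the low byte comes first in memory.
Reassemble most-significant byte first: 1B FF 59 18 → 0x1BFF5918.
0x1BFF5918 = 469719320.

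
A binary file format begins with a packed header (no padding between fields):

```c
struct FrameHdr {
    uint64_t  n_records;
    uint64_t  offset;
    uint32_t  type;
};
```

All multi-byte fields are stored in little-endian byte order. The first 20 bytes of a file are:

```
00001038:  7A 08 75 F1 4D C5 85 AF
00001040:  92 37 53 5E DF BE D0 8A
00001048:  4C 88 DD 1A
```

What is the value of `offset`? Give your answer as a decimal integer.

`offset` follows `n_records` (8 bytes), so it starts at byte offset 8 and occupies 8 bytes.
Bytes at offsets 8..15: 92 37 53 5E DF BE D0 8A.
Little-endian: lowest address holds the least-significant byte.
Reassemble most-significant byte first: 8A D0 BE DF 5E 53 37 92 → 0x8AD0BEDF5E533792.
0x8AD0BEDF5E533792 = 10002704638959368082.

10002704638959368082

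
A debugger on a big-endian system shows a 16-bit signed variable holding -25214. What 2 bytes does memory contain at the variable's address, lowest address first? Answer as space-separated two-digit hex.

9D 82

Two's complement of -25214 in 16 bits: 25214 = 0x627E; invert → 0x9D81; add 1 → 0x9D82.
Split into bytes (most-significant first): 9D 82.
Big-endian stores the most-significant byte at the lowest address.
So the memory order matches the most-significant-first order: 9D 82.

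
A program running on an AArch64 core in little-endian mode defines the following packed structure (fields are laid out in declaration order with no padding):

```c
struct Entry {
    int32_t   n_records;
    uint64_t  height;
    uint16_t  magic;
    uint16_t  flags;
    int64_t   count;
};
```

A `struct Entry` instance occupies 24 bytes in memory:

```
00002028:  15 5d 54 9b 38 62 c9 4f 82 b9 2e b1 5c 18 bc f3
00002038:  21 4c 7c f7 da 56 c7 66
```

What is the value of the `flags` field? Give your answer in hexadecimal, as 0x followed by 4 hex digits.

0xF3BC

`flags` follows `n_records` (4 B), `height` (8 B), `magic` (2 B), so it starts at offset 4 + 8 + 2 = 14 and occupies 2 bytes.
Bytes at offsets 14..15: BC F3.
In little-endian order the low byte comes first in memory.
Reassemble most-significant byte first: F3 BC → 0xF3BC.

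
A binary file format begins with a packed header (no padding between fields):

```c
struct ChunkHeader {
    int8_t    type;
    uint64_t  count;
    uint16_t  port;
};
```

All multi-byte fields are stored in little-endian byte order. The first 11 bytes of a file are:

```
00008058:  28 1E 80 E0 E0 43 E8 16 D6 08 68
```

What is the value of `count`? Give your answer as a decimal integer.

`count` follows `type` (1 byte), so it starts at byte offset 1 and occupies 8 bytes.
Bytes at offsets 1..8: 1E 80 E0 E0 43 E8 16 D6.
Little-endian: lowest address holds the least-significant byte.
Reassemble most-significant byte first: D6 16 E8 43 E0 E0 80 1E → 0xD616E843E0E0801E.
0xD616E843E0E0801E = 15426772951837474846.

15426772951837474846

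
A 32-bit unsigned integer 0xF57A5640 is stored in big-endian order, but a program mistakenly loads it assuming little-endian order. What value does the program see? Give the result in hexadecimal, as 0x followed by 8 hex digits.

Stored big-endian, the bytes at ascending addresses are F5 7A 56 40.
Read back as little-endian, the first byte is least significant, giving 0x40567AF5.

0x40567AF5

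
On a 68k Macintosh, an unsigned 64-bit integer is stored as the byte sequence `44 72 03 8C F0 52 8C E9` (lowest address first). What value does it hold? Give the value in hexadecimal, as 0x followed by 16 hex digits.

Big-endian stores the most-significant byte at the lowest address.
The bytes are already most-significant first: 0x4472038CF0528CE9.

0x4472038CF0528CE9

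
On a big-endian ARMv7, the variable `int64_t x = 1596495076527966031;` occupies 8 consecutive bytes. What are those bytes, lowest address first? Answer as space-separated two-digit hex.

1596495076527966031 in hexadecimal, padded to 64 bits, is 0x1627E3D0421C074F.
Split into bytes (most-significant first): 16 27 E3 D0 42 1C 07 4F.
Big-endian stores the most-significant byte at the lowest address.
So the memory order matches the most-significant-first order: 16 27 E3 D0 42 1C 07 4F.

16 27 E3 D0 42 1C 07 4F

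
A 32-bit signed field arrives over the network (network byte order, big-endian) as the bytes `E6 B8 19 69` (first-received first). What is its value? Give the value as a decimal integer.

In big-endian order the high byte comes first in memory.
The bytes are already most-significant first: 0xE6B81969.
Top bit is set, so as a signed 32-bit value this is 0xE6B81969 − 2^32 = -424142487.

-424142487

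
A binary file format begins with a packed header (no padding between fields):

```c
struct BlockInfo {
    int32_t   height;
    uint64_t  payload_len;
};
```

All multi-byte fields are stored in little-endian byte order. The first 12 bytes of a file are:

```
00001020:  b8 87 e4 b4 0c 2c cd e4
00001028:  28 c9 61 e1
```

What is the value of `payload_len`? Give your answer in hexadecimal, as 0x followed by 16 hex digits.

`payload_len` follows `height` (4 bytes), so it starts at byte offset 4 and occupies 8 bytes.
Bytes at offsets 4..11: 0C 2C CD E4 28 C9 61 E1.
Little-endian stores the least-significant byte at the lowest address.
Reassemble most-significant byte first: E1 61 C9 28 E4 CD 2C 0C → 0xE161C928E4CD2C0C.

0xE161C928E4CD2C0C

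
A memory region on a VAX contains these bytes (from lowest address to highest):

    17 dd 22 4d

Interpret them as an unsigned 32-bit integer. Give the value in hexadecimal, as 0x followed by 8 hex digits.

Little-endian: lowest address holds the least-significant byte.
Reassemble most-significant byte first: 4D 22 DD 17 → 0x4D22DD17.

0x4D22DD17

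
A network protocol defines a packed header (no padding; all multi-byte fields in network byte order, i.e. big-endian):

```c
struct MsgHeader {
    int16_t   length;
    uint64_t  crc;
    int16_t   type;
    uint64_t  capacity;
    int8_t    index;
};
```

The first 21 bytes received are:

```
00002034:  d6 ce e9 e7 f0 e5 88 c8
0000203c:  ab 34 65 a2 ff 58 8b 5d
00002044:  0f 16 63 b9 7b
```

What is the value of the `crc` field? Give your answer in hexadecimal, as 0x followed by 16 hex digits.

0xE9E7F0E588C8AB34

`crc` follows `length` (2 bytes), so it starts at byte offset 2 and occupies 8 bytes.
Bytes at offsets 2..9: E9 E7 F0 E5 88 C8 AB 34.
In big-endian order the high byte comes first in memory.
The bytes are already most-significant first: 0xE9E7F0E588C8AB34.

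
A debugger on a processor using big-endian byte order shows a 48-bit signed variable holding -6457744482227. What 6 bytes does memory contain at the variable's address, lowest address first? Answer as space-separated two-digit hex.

FA 20 70 6F 20 4D

Two's complement of -6457744482227 in 48 bits: 6457744482227 = 0x05DF8F90DFB3; invert → 0xFA20706F204C; add 1 → 0xFA20706F204D.
Split into bytes (most-significant first): FA 20 70 6F 20 4D.
Big-endian stores the most-significant byte at the lowest address.
So the memory order matches the most-significant-first order: FA 20 70 6F 20 4D.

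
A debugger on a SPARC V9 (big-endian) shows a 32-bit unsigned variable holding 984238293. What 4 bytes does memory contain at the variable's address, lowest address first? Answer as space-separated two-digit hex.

3A AA 48 D5

984238293 in hexadecimal, padded to 32 bits, is 0x3AAA48D5.
Split into bytes (most-significant first): 3A AA 48 D5.
Big-endian: lowest address holds the most-significant byte.
So the memory order matches the most-significant-first order: 3A AA 48 D5.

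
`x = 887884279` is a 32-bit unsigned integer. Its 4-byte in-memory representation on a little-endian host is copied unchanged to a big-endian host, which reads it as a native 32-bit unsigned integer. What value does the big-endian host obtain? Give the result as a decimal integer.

4144622644

887884279 in 32-bit hexadecimal is 0x34EC09F7.
Stored little-endian, the bytes at ascending addresses are F7 09 EC 34.
Read back as big-endian, the last byte is least significant, giving 0xF709EC34.
0xF709EC34 = 4144622644.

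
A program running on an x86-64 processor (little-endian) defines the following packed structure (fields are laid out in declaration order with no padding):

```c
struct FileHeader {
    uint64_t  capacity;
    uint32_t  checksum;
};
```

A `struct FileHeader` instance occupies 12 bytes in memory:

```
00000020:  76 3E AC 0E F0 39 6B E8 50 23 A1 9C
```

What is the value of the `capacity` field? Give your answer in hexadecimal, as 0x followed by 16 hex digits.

`capacity` is the first field, at byte offset 0, occupying 8 bytes.
Bytes at offsets 0..7: 76 3E AC 0E F0 39 6B E8.
Little-endian: lowest address holds the least-significant byte.
Reassemble most-significant byte first: E8 6B 39 F0 0E AC 3E 76 → 0xE86B39F00EAC3E76.

0xE86B39F00EAC3E76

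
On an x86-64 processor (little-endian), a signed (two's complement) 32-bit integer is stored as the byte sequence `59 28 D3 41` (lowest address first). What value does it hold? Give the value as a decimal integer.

1104357465

Little-endian: lowest address holds the least-significant byte.
Reassemble most-significant byte first: 41 D3 28 59 → 0x41D32859.
0x41D32859 = 1104357465.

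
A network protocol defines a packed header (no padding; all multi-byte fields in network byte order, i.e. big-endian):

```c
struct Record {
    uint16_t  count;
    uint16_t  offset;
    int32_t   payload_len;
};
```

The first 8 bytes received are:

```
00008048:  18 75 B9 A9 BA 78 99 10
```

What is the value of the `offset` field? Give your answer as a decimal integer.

`offset` follows `count` (2 bytes), so it starts at byte offset 2 and occupies 2 bytes.
Bytes at offsets 2..3: B9 A9.
In big-endian order the high byte comes first in memory.
The bytes are already most-significant first: 0xB9A9.
0xB9A9 = 47529.

47529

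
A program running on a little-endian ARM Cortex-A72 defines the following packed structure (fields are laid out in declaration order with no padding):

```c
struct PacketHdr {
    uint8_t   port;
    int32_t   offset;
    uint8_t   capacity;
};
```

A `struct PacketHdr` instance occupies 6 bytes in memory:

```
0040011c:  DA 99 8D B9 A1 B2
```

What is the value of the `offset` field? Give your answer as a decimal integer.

-1581675111

`offset` follows `port` (1 byte), so it starts at byte offset 1 and occupies 4 bytes.
Bytes at offsets 1..4: 99 8D B9 A1.
Little-endian stores the least-significant byte at the lowest address.
Reassemble most-significant byte first: A1 B9 8D 99 → 0xA1B98D99.
Top bit is set, so as a signed 32-bit value this is 0xA1B98D99 − 2^32 = -1581675111.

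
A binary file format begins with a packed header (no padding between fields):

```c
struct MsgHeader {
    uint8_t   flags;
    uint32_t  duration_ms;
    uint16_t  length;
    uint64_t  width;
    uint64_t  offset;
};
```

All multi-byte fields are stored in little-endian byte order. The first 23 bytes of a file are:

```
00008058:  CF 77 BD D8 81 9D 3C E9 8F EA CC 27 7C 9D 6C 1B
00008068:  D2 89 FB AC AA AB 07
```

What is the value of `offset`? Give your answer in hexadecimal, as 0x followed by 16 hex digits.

`offset` follows `flags` (1 B), `duration_ms` (4 B), `length` (2 B), `width` (8 B), so it starts at offset 1 + 4 + 2 + 8 = 15 and occupies 8 bytes.
Bytes at offsets 15..22: 1B D2 89 FB AC AA AB 07.
In little-endian order the low byte comes first in memory.
Reassemble most-significant byte first: 07 AB AA AC FB 89 D2 1B → 0x07ABAAACFB89D21B.

0x07ABAAACFB89D21B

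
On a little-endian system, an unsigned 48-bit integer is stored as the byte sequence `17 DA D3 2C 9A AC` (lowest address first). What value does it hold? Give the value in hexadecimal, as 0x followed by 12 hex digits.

Little-endian stores the least-significant byte at the lowest address.
Reassemble most-significant byte first: AC 9A 2C D3 DA 17 → 0xAC9A2CD3DA17.

0xAC9A2CD3DA17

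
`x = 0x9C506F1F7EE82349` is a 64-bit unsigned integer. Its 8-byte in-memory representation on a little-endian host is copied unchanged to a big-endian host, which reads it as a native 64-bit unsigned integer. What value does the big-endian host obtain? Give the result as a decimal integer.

5270311617344524444

Stored little-endian, the bytes at ascending addresses are 49 23 E8 7E 1F 6F 50 9C.
Read back as big-endian, the last byte is least significant, giving 0x4923E87E1F6F509C.
0x4923E87E1F6F509C = 5270311617344524444.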